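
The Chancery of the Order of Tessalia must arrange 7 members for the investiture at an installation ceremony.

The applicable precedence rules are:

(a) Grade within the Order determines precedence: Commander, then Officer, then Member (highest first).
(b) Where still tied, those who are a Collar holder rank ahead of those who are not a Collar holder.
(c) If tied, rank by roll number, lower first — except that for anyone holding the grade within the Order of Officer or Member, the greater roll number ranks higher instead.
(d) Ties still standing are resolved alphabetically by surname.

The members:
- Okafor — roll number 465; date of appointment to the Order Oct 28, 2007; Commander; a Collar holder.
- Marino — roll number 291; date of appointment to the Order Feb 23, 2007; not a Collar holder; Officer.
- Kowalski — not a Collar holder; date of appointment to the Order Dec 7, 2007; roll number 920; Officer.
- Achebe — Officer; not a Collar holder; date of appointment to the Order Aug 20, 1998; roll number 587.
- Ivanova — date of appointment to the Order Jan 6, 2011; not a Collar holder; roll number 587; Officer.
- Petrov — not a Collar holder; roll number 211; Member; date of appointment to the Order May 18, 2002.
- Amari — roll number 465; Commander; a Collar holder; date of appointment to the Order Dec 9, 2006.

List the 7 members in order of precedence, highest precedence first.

Amari, Okafor, Kowalski, Achebe, Ivanova, Marino, Petrov

By grade within the Order: Amari and Okafor (Commander); then Kowalski, Achebe, Ivanova and Marino (Officer); then Petrov (Member).
Amari and Okafor are each a Collar holder, so the next rule applies.
Amari and Okafor both have roll number 465, so the next rule applies.
Among Amari and Okafor, alphabetically by surname: Amari before Okafor.
Kowalski, Achebe, Ivanova and Marino are each not a Collar holder, so the next rule applies.
Among Kowalski, Achebe, Ivanova and Marino, by roll number (higher first) (reversed rule for this group): Kowalski (920) before Achebe and Ivanova (587) before Marino (291).
Among Achebe and Ivanova, alphabetically by surname: Achebe before Ivanova.
Full order: Amari, Okafor, Kowalski, Achebe, Ivanova, Marino, Petrov.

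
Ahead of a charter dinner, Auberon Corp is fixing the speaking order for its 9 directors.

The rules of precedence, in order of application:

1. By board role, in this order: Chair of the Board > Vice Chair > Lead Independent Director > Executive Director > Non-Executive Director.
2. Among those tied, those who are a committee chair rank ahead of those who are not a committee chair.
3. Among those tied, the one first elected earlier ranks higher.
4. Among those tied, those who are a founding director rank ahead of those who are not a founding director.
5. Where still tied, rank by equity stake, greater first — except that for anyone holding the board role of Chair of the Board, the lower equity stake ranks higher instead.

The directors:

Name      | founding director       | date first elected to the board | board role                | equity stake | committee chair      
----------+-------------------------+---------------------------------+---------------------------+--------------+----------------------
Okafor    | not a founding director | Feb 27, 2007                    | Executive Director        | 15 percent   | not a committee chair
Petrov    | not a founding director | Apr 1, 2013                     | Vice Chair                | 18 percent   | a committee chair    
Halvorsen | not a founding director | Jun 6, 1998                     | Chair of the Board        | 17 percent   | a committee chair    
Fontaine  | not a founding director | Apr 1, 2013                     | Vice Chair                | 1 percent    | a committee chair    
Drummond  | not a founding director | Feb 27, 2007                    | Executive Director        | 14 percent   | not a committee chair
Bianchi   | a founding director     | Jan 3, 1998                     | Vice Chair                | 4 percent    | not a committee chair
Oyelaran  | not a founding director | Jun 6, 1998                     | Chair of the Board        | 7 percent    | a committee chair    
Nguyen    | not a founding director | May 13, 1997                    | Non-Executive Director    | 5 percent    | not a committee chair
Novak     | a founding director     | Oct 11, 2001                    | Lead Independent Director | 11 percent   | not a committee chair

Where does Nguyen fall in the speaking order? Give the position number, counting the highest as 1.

By board role: Oyelaran and Halvorsen (Chair of the Board); then Petrov, Fontaine and Bianchi (Vice Chair); then Novak (Lead Independent Director); then Okafor and Drummond (Executive Director); then Nguyen (Non-Executive Director).
Oyelaran and Halvorsen are each a committee chair, so the next rule applies.
Oyelaran and Halvorsen both have date first elected to the board Jun 6, 1998, so the next rule applies.
Oyelaran and Halvorsen are each not a founding director, so the next rule applies.
Among Oyelaran and Halvorsen, by equity stake (lower first) (reversed rule for this group): Oyelaran (7 percent) before Halvorsen (17 percent).
Among Petrov, Fontaine and Bianchi, a committee chair before not a committee chair: Petrov and Fontaine (a committee chair) before Bianchi (not a committee chair).
Petrov and Fontaine both have date first elected to the board Apr 1, 2013, so the next rule applies.
Petrov and Fontaine are each not a founding director, so the next rule applies.
Among Petrov and Fontaine, by equity stake (higher first): Petrov (18 percent) before Fontaine (1 percent).
Okafor and Drummond are each not a committee chair, so the next rule applies.
Okafor and Drummond both have date first elected to the board Feb 27, 2007, so the next rule applies.
Okafor and Drummond are each not a founding director, so the next rule applies.
Among Okafor and Drummond, by equity stake (higher first): Okafor (15 percent) before Drummond (14 percent).
Order: Oyelaran, Halvorsen, Petrov, Fontaine, Bianchi, Novak, Okafor, Drummond, Nguyen. So position 9.

9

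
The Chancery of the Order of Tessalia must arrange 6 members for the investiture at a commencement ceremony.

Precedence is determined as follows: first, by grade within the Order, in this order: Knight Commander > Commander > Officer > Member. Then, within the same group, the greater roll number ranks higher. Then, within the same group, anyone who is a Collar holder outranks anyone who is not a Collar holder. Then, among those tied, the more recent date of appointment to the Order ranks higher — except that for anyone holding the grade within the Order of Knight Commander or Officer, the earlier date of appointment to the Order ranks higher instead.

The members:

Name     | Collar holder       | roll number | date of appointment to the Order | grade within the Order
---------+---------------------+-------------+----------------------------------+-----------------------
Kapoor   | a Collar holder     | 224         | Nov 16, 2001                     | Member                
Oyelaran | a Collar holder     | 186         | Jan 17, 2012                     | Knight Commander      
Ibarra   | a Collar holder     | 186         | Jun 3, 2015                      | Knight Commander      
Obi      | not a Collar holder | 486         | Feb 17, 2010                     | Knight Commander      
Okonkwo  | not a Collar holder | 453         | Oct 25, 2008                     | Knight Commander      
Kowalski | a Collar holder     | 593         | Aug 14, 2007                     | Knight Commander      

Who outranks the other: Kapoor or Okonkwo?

Okonkwo

By grade within the Order: Kowalski, Obi, Okonkwo, Oyelaran and Ibarra (Knight Commander); then Kapoor (Member).
Among Kowalski, Obi, Okonkwo, Oyelaran and Ibarra, by roll number (higher first): Kowalski (593) before Obi (486) before Okonkwo (453) before Oyelaran and Ibarra (186).
Oyelaran and Ibarra are each a Collar holder, so the next rule applies.
Among Oyelaran and Ibarra, by date of appointment to the Order (earlier first) (reversed rule for this group): Oyelaran (Jan 17, 2012) before Ibarra (Jun 3, 2015).
So Okonkwo takes precedence.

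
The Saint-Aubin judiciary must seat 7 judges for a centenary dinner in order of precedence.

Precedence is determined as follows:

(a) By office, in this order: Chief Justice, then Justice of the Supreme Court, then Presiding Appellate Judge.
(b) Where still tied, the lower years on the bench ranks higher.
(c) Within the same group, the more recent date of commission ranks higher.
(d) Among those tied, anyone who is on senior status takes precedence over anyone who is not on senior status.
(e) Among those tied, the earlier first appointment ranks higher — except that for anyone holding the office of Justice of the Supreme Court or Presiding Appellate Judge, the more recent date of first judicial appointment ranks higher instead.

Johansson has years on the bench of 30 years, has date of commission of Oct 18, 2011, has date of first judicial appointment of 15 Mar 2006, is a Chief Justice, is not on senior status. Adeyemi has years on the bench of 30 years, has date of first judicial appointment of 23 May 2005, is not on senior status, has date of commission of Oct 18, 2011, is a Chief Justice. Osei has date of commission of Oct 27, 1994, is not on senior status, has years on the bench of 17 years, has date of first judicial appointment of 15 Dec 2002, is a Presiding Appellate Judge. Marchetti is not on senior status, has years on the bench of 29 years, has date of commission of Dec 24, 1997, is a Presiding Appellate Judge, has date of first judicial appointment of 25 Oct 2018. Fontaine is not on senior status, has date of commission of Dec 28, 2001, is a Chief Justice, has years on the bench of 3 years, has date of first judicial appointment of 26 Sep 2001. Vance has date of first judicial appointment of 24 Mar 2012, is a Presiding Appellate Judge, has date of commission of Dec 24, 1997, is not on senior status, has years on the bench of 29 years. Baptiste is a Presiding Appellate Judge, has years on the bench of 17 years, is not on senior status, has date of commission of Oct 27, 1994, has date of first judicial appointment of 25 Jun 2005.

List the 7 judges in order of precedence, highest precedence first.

Fontaine, Adeyemi, Johansson, Baptiste, Osei, Marchetti, Vance

By office: Fontaine, Adeyemi and Johansson (Chief Justice); then Baptiste, Osei, Marchetti and Vance (Presiding Appellate Judge).
Among Fontaine, Adeyemi and Johansson, by years on the bench (lower first): Fontaine (3 years) before Adeyemi and Johansson (30 years).
Adeyemi and Johansson both have date of commission Oct 18, 2011, so the next rule applies.
Adeyemi and Johansson are each not on senior status, so the next rule applies.
Among Adeyemi and Johansson, by date of first judicial appointment (earlier first): Adeyemi (23 May 2005) before Johansson (15 Mar 2006).
Among Baptiste, Osei, Marchetti and Vance, by years on the bench (lower first): Baptiste and Osei (17 years) before Marchetti and Vance (29 years).
Baptiste and Osei both have date of commission Oct 27, 1994, so the next rule applies.
Baptiste and Osei are each not on senior status, so the next rule applies.
Among Baptiste and Osei, by date of first judicial appointment (later first) (reversed rule for this group): Baptiste (25 Jun 2005) before Osei (15 Dec 2002).
Marchetti and Vance both have date of commission Dec 24, 1997, so the next rule applies.
Marchetti and Vance are each not on senior status, so the next rule applies.
Among Marchetti and Vance, by date of first judicial appointment (later first) (reversed rule for this group): Marchetti (25 Oct 2018) before Vance (24 Mar 2012).
Full order: Fontaine, Adeyemi, Johansson, Baptiste, Osei, Marchetti, Vance.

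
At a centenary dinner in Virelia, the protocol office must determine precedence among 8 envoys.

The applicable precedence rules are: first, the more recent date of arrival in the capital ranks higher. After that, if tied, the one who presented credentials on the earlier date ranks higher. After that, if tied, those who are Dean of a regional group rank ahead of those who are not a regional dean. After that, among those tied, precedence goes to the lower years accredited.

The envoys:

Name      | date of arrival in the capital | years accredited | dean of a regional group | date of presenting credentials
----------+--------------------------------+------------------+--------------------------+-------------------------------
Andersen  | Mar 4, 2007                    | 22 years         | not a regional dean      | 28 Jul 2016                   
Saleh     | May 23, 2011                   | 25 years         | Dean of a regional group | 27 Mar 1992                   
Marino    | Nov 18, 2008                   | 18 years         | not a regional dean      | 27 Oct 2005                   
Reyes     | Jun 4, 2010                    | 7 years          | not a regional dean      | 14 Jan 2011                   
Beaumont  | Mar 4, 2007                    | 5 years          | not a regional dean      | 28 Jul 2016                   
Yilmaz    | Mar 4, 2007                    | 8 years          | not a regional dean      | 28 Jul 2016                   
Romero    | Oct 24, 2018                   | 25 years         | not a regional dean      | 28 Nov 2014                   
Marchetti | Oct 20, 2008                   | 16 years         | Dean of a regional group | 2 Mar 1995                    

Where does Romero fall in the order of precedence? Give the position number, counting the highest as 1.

By date of arrival in the capital (later first): Romero (Oct 24, 2018); then Saleh (May 23, 2011); then Reyes (Jun 4, 2010); then Marino (Nov 18, 2008); then Marchetti (Oct 20, 2008); then Beaumont, Yilmaz and Andersen (each Mar 4, 2007).
Beaumont, Yilmaz and Andersen all have date of presenting credentials 28 Jul 2016, so the next rule applies.
Beaumont, Yilmaz and Andersen are each not a regional dean, so the next rule applies.
Among Beaumont, Yilmaz and Andersen, by years accredited (lower first): Beaumont (5 years) before Yilmaz (8 years) before Andersen (22 years).
Order: Romero, Saleh, Reyes, Marino, Marchetti, Beaumont, Yilmaz, Andersen. So position 1.

1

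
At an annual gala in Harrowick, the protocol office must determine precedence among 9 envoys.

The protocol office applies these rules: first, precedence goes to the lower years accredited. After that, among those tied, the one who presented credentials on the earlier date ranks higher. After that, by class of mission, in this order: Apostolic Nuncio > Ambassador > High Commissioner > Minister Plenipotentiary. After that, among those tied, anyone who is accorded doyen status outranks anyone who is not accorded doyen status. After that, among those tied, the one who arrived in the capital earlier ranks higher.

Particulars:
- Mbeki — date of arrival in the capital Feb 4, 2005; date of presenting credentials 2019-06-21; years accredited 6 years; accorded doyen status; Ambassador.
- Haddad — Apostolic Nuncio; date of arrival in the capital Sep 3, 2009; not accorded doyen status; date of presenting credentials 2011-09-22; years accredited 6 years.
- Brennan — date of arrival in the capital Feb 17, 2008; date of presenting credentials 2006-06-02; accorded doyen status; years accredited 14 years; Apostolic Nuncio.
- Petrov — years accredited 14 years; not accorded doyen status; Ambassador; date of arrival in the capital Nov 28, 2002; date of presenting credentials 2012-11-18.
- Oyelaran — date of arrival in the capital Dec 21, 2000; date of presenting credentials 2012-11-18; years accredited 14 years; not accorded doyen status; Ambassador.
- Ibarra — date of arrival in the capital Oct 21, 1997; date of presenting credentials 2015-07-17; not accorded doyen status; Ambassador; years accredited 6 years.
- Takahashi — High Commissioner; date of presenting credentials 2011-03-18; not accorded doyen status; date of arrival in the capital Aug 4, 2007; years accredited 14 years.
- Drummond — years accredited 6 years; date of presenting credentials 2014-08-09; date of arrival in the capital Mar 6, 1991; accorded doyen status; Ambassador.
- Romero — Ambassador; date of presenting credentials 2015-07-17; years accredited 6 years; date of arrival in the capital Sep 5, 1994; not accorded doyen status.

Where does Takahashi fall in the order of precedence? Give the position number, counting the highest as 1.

7

By years accredited (lower first): Haddad, Drummond, Romero, Ibarra and Mbeki (each 6 years); then Brennan, Takahashi, Oyelaran and Petrov (each 14 years).
Among Haddad, Drummond, Romero, Ibarra and Mbeki, by date of presenting credentials (earlier first): Haddad (2011-09-22) before Drummond (2014-08-09) before Romero and Ibarra (2015-07-17) before Mbeki (2019-06-21).
Romero and Ibarra are each Ambassador, so the next rule applies.
Romero and Ibarra are each not accorded doyen status, so the next rule applies.
Among Romero and Ibarra, by date of arrival in the capital (earlier first): Romero (Sep 5, 1994) before Ibarra (Oct 21, 1997).
Among Brennan, Takahashi, Oyelaran and Petrov, by date of presenting credentials (earlier first): Brennan (2006-06-02) before Takahashi (2011-03-18) before Oyelaran and Petrov (2012-11-18).
Oyelaran and Petrov are each Ambassador, so the next rule applies.
Oyelaran and Petrov are each not accorded doyen status, so the next rule applies.
Among Oyelaran and Petrov, by date of arrival in the capital (earlier first): Oyelaran (Dec 21, 2000) before Petrov (Nov 28, 2002).
Order: Haddad, Drummond, Romero, Ibarra, Mbeki, Brennan, Takahashi, Oyelaran, Petrov. So position 7.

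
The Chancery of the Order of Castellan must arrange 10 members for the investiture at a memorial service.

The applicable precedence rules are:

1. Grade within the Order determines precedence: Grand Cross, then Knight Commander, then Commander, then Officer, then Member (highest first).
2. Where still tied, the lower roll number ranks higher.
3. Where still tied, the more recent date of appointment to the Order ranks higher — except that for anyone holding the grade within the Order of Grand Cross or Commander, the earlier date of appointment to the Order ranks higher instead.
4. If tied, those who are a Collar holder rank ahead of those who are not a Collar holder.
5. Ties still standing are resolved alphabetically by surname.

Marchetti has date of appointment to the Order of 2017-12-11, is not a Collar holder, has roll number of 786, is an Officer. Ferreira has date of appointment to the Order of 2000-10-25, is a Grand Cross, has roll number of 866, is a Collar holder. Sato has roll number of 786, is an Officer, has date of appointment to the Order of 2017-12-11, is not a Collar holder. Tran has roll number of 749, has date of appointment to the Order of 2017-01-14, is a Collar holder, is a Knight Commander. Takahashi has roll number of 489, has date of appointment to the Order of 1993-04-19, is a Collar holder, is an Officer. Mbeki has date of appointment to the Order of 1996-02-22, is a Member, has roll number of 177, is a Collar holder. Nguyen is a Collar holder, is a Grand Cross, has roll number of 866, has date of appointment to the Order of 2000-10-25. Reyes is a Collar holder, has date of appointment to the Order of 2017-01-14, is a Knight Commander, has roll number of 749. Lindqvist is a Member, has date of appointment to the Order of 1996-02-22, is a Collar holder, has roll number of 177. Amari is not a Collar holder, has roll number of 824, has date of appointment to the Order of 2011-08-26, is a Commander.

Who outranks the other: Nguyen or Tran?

By grade within the Order: Ferreira and Nguyen (Grand Cross); then Reyes and Tran (Knight Commander); then Amari (Commander); then Takahashi, Marchetti and Sato (Officer); then Lindqvist and Mbeki (Member).
Ferreira and Nguyen both have roll number 866, so the next rule applies.
Ferreira and Nguyen both have date of appointment to the Order 2000-10-25, so the next rule applies.
Ferreira and Nguyen are each a Collar holder, so the next rule applies.
Among Ferreira and Nguyen, alphabetically by surname: Ferreira before Nguyen.
Reyes and Tran both have roll number 749, so the next rule applies.
Reyes and Tran both have date of appointment to the Order 2017-01-14, so the next rule applies.
Reyes and Tran are each a Collar holder, so the next rule applies.
Among Reyes and Tran, alphabetically by surname: Reyes before Tran.
Among Takahashi, Marchetti and Sato, by roll number (lower first): Takahashi (489) before Marchetti and Sato (786).
Marchetti and Sato both have date of appointment to the Order 2017-12-11, so the next rule applies.
Marchetti and Sato are each not a Collar holder, so the next rule applies.
Among Marchetti and Sato, alphabetically by surname: Marchetti before Sato.
Lindqvist and Mbeki both have roll number 177, so the next rule applies.
Lindqvist and Mbeki both have date of appointment to the Order 1996-02-22, so the next rule applies.
Lindqvist and Mbeki are each a Collar holder, so the next rule applies.
Among Lindqvist and Mbeki, alphabetically by surname: Lindqvist before Mbeki.
So Nguyen takes precedence.

Nguyen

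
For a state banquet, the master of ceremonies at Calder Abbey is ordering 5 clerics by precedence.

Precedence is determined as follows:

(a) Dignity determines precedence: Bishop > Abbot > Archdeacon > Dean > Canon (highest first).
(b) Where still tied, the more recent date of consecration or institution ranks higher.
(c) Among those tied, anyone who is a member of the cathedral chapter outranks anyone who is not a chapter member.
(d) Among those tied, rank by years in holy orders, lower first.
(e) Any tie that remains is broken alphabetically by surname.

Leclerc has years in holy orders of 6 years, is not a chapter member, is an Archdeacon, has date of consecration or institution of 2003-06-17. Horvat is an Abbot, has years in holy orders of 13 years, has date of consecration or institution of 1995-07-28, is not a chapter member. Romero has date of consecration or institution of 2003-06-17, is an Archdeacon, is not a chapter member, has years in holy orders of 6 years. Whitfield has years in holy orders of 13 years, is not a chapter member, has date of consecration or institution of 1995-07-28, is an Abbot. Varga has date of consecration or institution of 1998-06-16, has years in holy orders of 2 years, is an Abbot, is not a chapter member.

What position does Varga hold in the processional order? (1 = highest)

By dignity: Varga, Horvat and Whitfield (Abbot); then Leclerc and Romero (Archdeacon).
Among Varga, Horvat and Whitfield, by date of consecration or institution (later first): Varga (1998-06-16) before Horvat and Whitfield (1995-07-28).
Horvat and Whitfield are each not a chapter member, so the next rule applies.
Horvat and Whitfield both have years in holy orders 13 years, so the next rule applies.
Among Horvat and Whitfield, alphabetically by surname: Horvat before Whitfield.
Leclerc and Romero both have date of consecration or institution 2003-06-17, so the next rule applies.
Leclerc and Romero are each not a chapter member, so the next rule applies.
Leclerc and Romero both have years in holy orders 6 years, so the next rule applies.
Among Leclerc and Romero, alphabetically by surname: Leclerc before Romero.
Order: Varga, Horvat, Whitfield, Leclerc, Romero. So position 1.

1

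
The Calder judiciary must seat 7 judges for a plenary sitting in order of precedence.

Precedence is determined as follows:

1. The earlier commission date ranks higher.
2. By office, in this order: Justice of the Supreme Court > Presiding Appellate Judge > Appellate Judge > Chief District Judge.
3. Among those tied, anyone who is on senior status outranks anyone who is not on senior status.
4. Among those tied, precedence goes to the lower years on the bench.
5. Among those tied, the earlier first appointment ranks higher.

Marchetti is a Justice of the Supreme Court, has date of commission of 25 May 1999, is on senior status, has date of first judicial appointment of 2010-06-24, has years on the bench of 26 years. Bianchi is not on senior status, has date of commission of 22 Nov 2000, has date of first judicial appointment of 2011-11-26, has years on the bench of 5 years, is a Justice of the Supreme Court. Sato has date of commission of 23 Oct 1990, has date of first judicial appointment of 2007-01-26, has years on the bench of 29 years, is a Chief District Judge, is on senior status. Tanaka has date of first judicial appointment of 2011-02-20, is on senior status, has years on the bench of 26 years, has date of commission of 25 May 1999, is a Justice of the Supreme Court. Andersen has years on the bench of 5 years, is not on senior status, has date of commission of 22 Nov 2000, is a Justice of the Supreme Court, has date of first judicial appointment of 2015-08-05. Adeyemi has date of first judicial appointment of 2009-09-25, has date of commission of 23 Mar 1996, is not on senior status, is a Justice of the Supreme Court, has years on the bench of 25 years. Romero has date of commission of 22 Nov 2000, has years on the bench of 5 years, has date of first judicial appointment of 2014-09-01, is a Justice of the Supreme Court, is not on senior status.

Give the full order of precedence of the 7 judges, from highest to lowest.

Sato, Adeyemi, Marchetti, Tanaka, Bianchi, Romero, Andersen

By date of commission (earlier first): Sato (23 Oct 1990); then Adeyemi (23 Mar 1996); then Marchetti and Tanaka (both 25 May 1999); then Bianchi, Romero and Andersen (each 22 Nov 2000).
Marchetti and Tanaka are each Justice of the Supreme Court, so the next rule applies.
Marchetti and Tanaka are each on senior status, so the next rule applies.
Marchetti and Tanaka both have years on the bench 26 years, so the next rule applies.
Among Marchetti and Tanaka, by date of first judicial appointment (earlier first): Marchetti (2010-06-24) before Tanaka (2011-02-20).
Bianchi, Romero and Andersen are each Justice of the Supreme Court, so the next rule applies.
Bianchi, Romero and Andersen are each not on senior status, so the next rule applies.
Bianchi, Romero and Andersen all have years on the bench 5 years, so the next rule applies.
Among Bianchi, Romero and Andersen, by date of first judicial appointment (earlier first): Bianchi (2011-11-26) before Romero (2014-09-01) before Andersen (2015-08-05).
Full order: Sato, Adeyemi, Marchetti, Tanaka, Bianchi, Romero, Andersen.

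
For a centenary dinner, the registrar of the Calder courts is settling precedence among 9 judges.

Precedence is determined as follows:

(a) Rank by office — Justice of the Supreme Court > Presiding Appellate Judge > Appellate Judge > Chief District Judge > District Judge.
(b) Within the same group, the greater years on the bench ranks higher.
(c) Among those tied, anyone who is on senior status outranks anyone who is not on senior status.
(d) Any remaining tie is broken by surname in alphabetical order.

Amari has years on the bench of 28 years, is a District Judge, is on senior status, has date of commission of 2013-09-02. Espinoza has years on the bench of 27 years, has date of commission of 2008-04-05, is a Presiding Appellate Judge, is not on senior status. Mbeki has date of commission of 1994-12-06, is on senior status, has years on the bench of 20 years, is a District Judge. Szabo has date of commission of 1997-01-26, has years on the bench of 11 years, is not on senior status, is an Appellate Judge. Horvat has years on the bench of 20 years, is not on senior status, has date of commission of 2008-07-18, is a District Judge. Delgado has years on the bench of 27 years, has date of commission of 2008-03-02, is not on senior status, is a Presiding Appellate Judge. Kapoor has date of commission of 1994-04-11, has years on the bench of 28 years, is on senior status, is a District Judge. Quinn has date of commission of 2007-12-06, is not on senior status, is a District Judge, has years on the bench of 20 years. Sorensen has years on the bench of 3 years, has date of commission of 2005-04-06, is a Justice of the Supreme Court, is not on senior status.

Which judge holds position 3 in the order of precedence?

Espinoza

By office: Sorensen (Justice of the Supreme Court); then Delgado and Espinoza (Presiding Appellate Judge); then Szabo (Appellate Judge); then Amari, Kapoor, Mbeki, Horvat and Quinn (District Judge).
Delgado and Espinoza both have years on the bench 27 years, so the next rule applies.
Delgado and Espinoza are each not on senior status, so the next rule applies.
Among Delgado and Espinoza, alphabetically by surname: Delgado before Espinoza.
Among Amari, Kapoor, Mbeki, Horvat and Quinn, by years on the bench (higher first): Amari and Kapoor (28 years) before Mbeki, Horvat and Quinn (20 years).
Amari and Kapoor are each on senior status, so the next rule applies.
Among Amari and Kapoor, alphabetically by surname: Amari before Kapoor.
Among Mbeki, Horvat and Quinn, on senior status before not on senior status: Mbeki (on senior status) before Horvat and Quinn (not on senior status).
Among Horvat and Quinn, alphabetically by surname: Horvat before Quinn.
Order: Sorensen, Delgado, Espinoza, Szabo, Amari, Kapoor, Mbeki, Horvat, Quinn.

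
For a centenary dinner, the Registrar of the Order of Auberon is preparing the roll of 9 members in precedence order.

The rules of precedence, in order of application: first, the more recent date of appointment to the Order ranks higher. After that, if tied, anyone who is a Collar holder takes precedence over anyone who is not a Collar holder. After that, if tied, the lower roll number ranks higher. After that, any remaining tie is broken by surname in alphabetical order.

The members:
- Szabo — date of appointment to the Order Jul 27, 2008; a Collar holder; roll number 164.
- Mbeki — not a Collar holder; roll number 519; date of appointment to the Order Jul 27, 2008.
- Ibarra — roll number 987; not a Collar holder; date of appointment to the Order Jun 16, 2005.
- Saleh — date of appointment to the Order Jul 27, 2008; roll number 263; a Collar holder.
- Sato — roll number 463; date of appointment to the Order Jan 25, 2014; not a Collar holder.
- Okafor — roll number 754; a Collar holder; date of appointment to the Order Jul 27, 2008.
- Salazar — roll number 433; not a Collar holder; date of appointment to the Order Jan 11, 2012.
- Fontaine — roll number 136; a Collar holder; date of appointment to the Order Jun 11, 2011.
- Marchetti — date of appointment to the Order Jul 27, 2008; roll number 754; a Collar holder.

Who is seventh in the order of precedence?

By date of appointment to the Order (later first): Sato (Jan 25, 2014); then Salazar (Jan 11, 2012); then Fontaine (Jun 11, 2011); then Szabo, Saleh, Marchetti, Okafor and Mbeki (each Jul 27, 2008); then Ibarra (Jun 16, 2005).
Among Szabo, Saleh, Marchetti, Okafor and Mbeki, a Collar holder before not a Collar holder: Szabo, Saleh, Marchetti and Okafor (a Collar holder) before Mbeki (not a Collar holder).
Among Szabo, Saleh, Marchetti and Okafor, by roll number (lower first): Szabo (164) before Saleh (263) before Marchetti and Okafor (754).
Among Marchetti and Okafor, alphabetically by surname: Marchetti before Okafor.
Order: Sato, Salazar, Fontaine, Szabo, Saleh, Marchetti, Okafor, Mbeki, Ibarra.

Okafor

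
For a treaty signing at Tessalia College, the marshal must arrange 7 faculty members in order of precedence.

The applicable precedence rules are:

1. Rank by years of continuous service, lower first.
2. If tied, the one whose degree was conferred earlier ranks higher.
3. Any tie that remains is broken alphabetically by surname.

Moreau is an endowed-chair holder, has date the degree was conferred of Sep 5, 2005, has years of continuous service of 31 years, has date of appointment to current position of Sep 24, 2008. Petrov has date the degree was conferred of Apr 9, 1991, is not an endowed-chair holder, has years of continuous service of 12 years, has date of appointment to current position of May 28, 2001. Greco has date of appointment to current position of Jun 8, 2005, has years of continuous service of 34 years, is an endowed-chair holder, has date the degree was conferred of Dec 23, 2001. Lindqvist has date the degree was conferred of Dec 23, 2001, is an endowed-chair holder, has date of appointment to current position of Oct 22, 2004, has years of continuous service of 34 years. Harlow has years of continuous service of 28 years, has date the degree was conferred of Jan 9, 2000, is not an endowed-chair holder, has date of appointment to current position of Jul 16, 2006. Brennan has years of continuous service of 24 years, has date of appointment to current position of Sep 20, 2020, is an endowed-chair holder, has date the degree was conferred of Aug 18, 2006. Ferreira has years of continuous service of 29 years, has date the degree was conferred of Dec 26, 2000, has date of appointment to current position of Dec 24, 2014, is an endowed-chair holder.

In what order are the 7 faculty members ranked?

By years of continuous service (lower first): Petrov (12 years); then Brennan (24 years); then Harlow (28 years); then Ferreira (29 years); then Moreau (31 years); then Greco and Lindqvist (both 34 years).
Greco and Lindqvist both have date the degree was conferred Dec 23, 2001, so the next rule applies.
Among Greco and Lindqvist, alphabetically by surname: Greco before Lindqvist.
Full order: Petrov, Brennan, Harlow, Ferreira, Moreau, Greco, Lindqvist.

Petrov, Brennan, Harlow, Ferreira, Moreau, Greco, Lindqvist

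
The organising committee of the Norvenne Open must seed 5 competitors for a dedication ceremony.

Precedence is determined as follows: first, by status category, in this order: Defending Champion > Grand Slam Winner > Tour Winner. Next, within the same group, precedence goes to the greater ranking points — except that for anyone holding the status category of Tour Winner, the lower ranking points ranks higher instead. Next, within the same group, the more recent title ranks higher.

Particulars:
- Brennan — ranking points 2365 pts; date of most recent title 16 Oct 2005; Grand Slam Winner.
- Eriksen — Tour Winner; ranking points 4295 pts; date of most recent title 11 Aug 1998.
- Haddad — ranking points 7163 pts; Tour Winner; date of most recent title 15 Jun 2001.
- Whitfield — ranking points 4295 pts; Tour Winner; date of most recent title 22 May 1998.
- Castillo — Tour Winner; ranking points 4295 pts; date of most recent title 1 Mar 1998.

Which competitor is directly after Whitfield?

Castillo

By status category: Brennan (Grand Slam Winner); then Eriksen, Whitfield, Castillo and Haddad (Tour Winner).
Among Eriksen, Whitfield, Castillo and Haddad, by ranking points (lower first) (reversed rule for this group): Eriksen, Whitfield and Castillo (4295 pts) before Haddad (7163 pts).
Among Eriksen, Whitfield and Castillo, by date of most recent title (later first): Eriksen (11 Aug 1998) before Whitfield (22 May 1998) before Castillo (1 Mar 1998).
Order: Brennan, Eriksen, Whitfield, Castillo, Haddad.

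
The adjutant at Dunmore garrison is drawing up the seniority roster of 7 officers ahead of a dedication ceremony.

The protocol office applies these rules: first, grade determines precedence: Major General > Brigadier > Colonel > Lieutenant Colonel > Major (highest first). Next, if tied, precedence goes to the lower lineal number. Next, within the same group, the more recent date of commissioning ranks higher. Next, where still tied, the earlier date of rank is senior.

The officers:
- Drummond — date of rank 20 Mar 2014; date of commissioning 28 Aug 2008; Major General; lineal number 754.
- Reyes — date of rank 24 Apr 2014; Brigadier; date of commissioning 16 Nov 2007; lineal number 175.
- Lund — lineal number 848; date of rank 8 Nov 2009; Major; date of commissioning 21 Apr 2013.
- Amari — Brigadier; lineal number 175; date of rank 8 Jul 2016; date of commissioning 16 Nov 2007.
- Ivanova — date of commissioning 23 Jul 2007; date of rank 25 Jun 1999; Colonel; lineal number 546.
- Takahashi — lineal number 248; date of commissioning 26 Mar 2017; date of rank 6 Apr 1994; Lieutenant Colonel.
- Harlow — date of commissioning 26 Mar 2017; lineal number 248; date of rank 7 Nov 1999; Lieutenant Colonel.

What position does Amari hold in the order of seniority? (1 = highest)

3

By grade: Drummond (Major General); then Reyes and Amari (Brigadier); then Ivanova (Colonel); then Takahashi and Harlow (Lieutenant Colonel); then Lund (Major).
Reyes and Amari both have lineal number 175, so the next rule applies.
Reyes and Amari both have date of commissioning 16 Nov 2007, so the next rule applies.
Among Reyes and Amari, by date of rank (earlier first): Reyes (24 Apr 2014) before Amari (8 Jul 2016).
Takahashi and Harlow both have lineal number 248, so the next rule applies.
Takahashi and Harlow both have date of commissioning 26 Mar 2017, so the next rule applies.
Among Takahashi and Harlow, by date of rank (earlier first): Takahashi (6 Apr 1994) before Harlow (7 Nov 1999).
Order: Drummond, Reyes, Amari, Ivanova, Takahashi, Harlow, Lund. So position 3.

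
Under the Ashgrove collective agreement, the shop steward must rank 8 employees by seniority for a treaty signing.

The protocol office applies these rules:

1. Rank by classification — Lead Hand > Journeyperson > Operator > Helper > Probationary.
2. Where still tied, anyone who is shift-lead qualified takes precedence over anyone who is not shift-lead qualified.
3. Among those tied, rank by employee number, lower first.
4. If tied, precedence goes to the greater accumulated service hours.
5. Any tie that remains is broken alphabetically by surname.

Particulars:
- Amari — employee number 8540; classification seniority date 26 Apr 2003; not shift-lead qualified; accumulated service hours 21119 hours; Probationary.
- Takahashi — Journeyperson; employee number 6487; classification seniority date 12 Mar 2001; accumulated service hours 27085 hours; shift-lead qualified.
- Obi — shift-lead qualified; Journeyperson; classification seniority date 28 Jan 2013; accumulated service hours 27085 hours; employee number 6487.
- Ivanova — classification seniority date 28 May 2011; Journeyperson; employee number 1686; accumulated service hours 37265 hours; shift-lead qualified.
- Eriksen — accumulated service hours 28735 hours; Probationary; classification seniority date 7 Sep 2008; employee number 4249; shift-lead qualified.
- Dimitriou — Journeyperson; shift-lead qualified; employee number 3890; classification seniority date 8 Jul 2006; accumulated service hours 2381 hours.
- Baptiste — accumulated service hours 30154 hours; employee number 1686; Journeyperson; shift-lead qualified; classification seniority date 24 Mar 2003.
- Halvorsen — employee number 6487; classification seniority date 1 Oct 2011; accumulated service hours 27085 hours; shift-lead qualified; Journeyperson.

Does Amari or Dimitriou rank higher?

Dimitriou

By classification: Ivanova, Baptiste, Dimitriou, Halvorsen, Obi and Takahashi (Journeyperson); then Eriksen and Amari (Probationary).
Ivanova, Baptiste, Dimitriou, Halvorsen, Obi and Takahashi are each shift-lead qualified, so the next rule applies.
Among Ivanova, Baptiste, Dimitriou, Halvorsen, Obi and Takahashi, by employee number (lower first): Ivanova and Baptiste (1686) before Dimitriou (3890) before Halvorsen, Obi and Takahashi (6487).
Among Ivanova and Baptiste, by accumulated service hours (higher first): Ivanova (37265 hours) before Baptiste (30154 hours).
Halvorsen, Obi and Takahashi all have accumulated service hours 27085 hours, so the next rule applies.
Among Halvorsen, Obi and Takahashi, alphabetically by surname: Halvorsen before Obi before Takahashi.
Among Eriksen and Amari, shift-lead qualified before not shift-lead qualified: Eriksen (shift-lead qualified) before Amari (not shift-lead qualified).
So Dimitriou takes precedence.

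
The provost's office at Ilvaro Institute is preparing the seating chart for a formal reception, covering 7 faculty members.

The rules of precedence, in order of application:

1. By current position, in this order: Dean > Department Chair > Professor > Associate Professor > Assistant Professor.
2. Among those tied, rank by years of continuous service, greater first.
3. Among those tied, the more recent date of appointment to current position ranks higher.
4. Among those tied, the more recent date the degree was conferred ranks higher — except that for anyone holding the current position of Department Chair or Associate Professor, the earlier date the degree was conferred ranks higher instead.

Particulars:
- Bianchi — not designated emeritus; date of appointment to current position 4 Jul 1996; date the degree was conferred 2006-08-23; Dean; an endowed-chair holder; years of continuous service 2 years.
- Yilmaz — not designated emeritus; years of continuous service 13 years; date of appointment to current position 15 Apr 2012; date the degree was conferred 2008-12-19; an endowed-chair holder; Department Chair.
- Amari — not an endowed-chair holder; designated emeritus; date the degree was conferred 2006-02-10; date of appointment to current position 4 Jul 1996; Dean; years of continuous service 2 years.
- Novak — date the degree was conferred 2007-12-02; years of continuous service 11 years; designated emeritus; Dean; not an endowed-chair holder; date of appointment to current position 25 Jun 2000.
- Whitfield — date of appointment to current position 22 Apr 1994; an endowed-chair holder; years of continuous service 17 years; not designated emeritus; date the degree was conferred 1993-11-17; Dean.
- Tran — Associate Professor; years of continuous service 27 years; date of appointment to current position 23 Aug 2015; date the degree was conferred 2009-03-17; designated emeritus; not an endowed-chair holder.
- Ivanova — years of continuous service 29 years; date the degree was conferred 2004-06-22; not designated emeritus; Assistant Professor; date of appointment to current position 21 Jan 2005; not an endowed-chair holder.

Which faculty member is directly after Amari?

Yilmaz

By current position: Whitfield, Novak, Bianchi and Amari (Dean); then Yilmaz (Department Chair); then Tran (Associate Professor); then Ivanova (Assistant Professor).
Among Whitfield, Novak, Bianchi and Amari, by years of continuous service (higher first): Whitfield (17 years) before Novak (11 years) before Bianchi and Amari (2 years).
Bianchi and Amari both have date of appointment to current position 4 Jul 1996, so the next rule applies.
Among Bianchi and Amari, by date the degree was conferred (later first): Bianchi (2006-08-23) before Amari (2006-02-10).
Order: Whitfield, Novak, Bianchi, Amari, Yilmaz, Tran, Ivanova.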